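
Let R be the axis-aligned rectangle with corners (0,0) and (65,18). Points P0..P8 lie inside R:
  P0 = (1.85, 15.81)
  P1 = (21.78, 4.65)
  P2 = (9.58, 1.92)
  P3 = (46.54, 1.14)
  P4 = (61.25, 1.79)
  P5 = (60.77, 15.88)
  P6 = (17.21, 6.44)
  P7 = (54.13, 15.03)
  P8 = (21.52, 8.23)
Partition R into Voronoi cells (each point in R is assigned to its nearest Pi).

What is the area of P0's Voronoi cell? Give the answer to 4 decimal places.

1. box [0,65]×[0,18]: [(0, 0) (65, 0) (65, 18) (0, 18)]
2. ⊥bis P0·P1 via (11.815,10.23): [(0, 0) (6.0866, 0) (16.1659, 18) (0, 18)]  |A|=200.2725
3. ⊥bis P0·P2 via (5.715,8.865): [(0, 5.6845) (13.4661, 13.1786) (16.1659, 18) (0, 18)]  |A|=121.8918
4. ⊥bis P0·P3 via (24.195,8.475): [(0, 5.6845) (13.4661, 13.1786) (16.1659, 18) (0, 18)]  |A|=121.8918
5. ⊥bis P0·P4 via (31.55,8.8): [(0, 5.6845) (13.4661, 13.1786) (16.1659, 18) (0, 18)]  |A|=121.8918
6. ⊥bis P0·P5 via (31.31,15.845): [(0, 5.6845) (13.4661, 13.1786) (16.1659, 18) (0, 18)]  |A|=121.8918
7. ⊥bis P0·P6 via (9.53,11.125): [(0, 5.6845) (9.4036, 10.9177) (13.7239, 18) (0, 18)]  |A|=106.5029
8. ⊥bis P0·P7 via (27.99,15.42): [(0, 5.6845) (9.4036, 10.9177) (13.7239, 18) (0, 18)]  |A|=106.5029
9. ⊥bis P0·P8 via (11.685,12.02): [(0, 5.6845) (9.4036, 10.9177) (13.7239, 18) (0, 18)]  |A|=106.5029
10. canonical 4-gon: [(0, 5.6845) (9.4036, 10.9177) (13.7239, 18) (0, 18)]
11. shoelace: 106.5029

Area of P0's cell: 106.5029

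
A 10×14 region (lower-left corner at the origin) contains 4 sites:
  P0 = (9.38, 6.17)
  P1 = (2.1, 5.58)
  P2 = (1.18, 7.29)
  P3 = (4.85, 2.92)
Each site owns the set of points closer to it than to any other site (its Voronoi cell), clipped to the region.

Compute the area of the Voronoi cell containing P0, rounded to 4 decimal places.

1. box [0,10]×[0,14]: [(0, 0) (10, 0) (10, 14) (0, 14)]
2. ⊥bis P0·P1 via (5.74,5.875): [(6.2161, 0) (10, 0) (10, 14) (5.0815, 14)]  |A|=60.9164
3. ⊥bis P0·P2 via (5.28,6.73): [(5.5252, 8.5253) (6.2161, 0) (10, 0) (10, 14) (6.273, 14)]  |A|=57.655
4. ⊥bis P0·P3 via (7.115,4.545): [(5.5252, 8.5253) (5.6864, 6.5362) (10, 0.5238) (10, 14) (6.273, 14)]  |A|=44.1593
5. canonical 5-gon: [(5.5252, 8.5253) (5.6864, 6.5362) (10, 0.5238) (10, 14) (6.273, 14)]
6. shoelace: 44.1593

Area of P0's cell: 44.1593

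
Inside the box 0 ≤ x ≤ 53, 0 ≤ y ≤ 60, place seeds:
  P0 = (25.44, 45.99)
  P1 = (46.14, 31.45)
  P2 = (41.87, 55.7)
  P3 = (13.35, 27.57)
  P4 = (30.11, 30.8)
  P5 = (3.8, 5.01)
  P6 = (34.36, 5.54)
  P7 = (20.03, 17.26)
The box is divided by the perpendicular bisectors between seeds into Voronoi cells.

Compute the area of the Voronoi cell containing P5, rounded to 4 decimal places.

Area of P5's cell: 245.4337

1. box [0,53]×[0,60]: [(0, 0) (53, 0) (53, 60) (0, 60)]
2. ⊥bis P5·P0 via (14.62,25.5): [(0, 33.2203) (0, 0) (53, 0) (53, 5.233)]  |A|=1019.0107
3. ⊥bis P5·P1 via (24.97,18.23): [(23.2887, 20.9224) (0, 33.2203) (0, 0) (36.3541, 0)]  |A|=767.1352
4. ⊥bis P5·P2 via (22.835,30.355): [(23.2887, 20.9224) (0, 33.2203) (0, 0) (36.3541, 0)]  |A|=767.1352
5. ⊥bis P5·P3 via (8.575,16.29): [(32.5081, 6.1587) (0, 19.9199) (0, 0) (36.3541, 0)]  |A|=435.7273
6. ⊥bis P5·P4 via (16.955,17.905): [(25.6044, 9.0812) (0, 19.9199) (0, 0) (34.5061, 0)]  |A|=411.6973
7. ⊥bis P5·P6 via (19.08,5.275): [(18.9652, 11.8916) (0, 19.9199) (0, 0) (19.1715, 0)]  |A|=302.8835
8. ⊥bis P5·P7 via (11.915,11.135): [(19.1445, 1.5567) (7.7655, 16.6327) (0, 19.9199) (0, 0) (19.1715, 0)]  |A|=245.4337
9. canonical 5-gon: [(19.1445, 1.5567) (7.7655, 16.6327) (0, 19.9199) (0, 0) (19.1715, 0)]
10. shoelace: 245.4337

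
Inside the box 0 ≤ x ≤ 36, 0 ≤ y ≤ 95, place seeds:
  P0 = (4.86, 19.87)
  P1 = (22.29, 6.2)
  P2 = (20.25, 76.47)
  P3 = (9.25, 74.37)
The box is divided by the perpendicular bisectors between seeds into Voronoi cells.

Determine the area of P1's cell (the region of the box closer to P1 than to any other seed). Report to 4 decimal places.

Area of P1's cell: 679.5391

1. box [0,36]×[0,95]: [(0, 0) (36, 0) (36, 95) (0, 95)]
2. ⊥bis P1·P0 via (13.575,13.035): [(3.3519, 0) (36, 0) (36, 41.6281)]  |A|=679.5391
3. ⊥bis P1·P2 via (21.27,41.335): [(3.3519, 0) (36, 0) (36, 41.6281)]  |A|=679.5391
4. ⊥bis P1·P3 via (15.77,40.285): [(3.3519, 0) (36, 0) (36, 41.6281)]  |A|=679.5391
5. canonical 3-gon: [(3.3519, 0) (36, 0) (36, 41.6281)]
6. shoelace: 679.5391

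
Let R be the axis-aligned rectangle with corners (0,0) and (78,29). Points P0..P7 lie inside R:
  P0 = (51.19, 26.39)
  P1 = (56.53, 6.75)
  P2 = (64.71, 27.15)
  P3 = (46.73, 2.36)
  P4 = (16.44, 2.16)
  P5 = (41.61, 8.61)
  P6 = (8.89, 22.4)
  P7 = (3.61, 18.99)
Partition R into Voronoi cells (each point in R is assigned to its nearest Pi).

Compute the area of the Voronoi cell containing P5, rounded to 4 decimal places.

Area of P5's cell: 403.2913

1. box [0,78]×[0,29]: [(0, 0) (78, 0) (78, 29) (0, 29)]
2. ⊥bis P5·P0 via (46.4,17.5): [(0, 0) (78, 0) (78, 0.4737) (25.0566, 29) (0, 29)]  |A|=1506.8594
3. ⊥bis P5·P1 via (49.07,7.68): [(0, 0) (48.1126, 0) (50.0491, 15.5338) (25.0566, 29) (0, 29)]  |A|=1268.1063
4. ⊥bis P5·P2 via (53.16,17.88): [(0, 0) (48.1126, 0) (50.0491, 15.5338) (25.0566, 29) (0, 29)]  |A|=1268.1063
5. ⊥bis P5·P3 via (44.17,5.485): [(0, 0) (37.4744, 0) (49.3226, 9.706) (50.0491, 15.5338) (25.0566, 29) (0, 29)]  |A|=1216.4796
6. ⊥bis P5·P4 via (29.025,5.385): [(30.4049, 0) (37.4744, 0) (49.3226, 9.706) (50.0491, 15.5338) (25.0566, 29) (22.9735, 29)]  |A|=442.4924
7. ⊥bis P5·P6 via (25.25,15.505): [(25.9849, 17.2486) (30.4049, 0) (37.4744, 0) (49.3226, 9.706) (50.0491, 15.5338) (29.8492, 26.4177)]  |A|=403.2913
8. ⊥bis P5·P7 via (22.61,13.8): [(25.9849, 17.2486) (30.4049, 0) (37.4744, 0) (49.3226, 9.706) (50.0491, 15.5338) (29.8492, 26.4177)]  |A|=403.2913
9. canonical 6-gon: [(25.9849, 17.2486) (30.4049, 0) (37.4744, 0) (49.3226, 9.706) (50.0491, 15.5338) (29.8492, 26.4177)]
10. shoelace: 403.2913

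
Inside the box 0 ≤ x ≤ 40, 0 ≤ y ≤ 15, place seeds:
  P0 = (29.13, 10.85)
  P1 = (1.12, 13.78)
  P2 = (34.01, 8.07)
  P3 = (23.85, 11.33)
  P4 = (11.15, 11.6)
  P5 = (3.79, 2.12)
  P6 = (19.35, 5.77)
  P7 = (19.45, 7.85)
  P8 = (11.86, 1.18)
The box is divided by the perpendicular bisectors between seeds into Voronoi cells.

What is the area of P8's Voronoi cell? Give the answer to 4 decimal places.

1. box [0,40]×[0,15]: [(0, 0) (40, 0) (40, 15) (0, 15)]
2. ⊥bis P8·P0 via (20.495,6.015): [(0, 0) (23.863, 0) (15.464, 15) (0, 15)]  |A|=294.9525
3. ⊥bis P8·P1 via (6.49,7.48): [(0, 1.948) (0, 0) (23.863, 0) (15.464, 15) (15.3123, 15)]  |A|=195.0245
4. ⊥bis P8·P2 via (22.935,4.625): [(0, 1.948) (0, 0) (23.863, 0) (15.464, 15) (15.3123, 15)]  |A|=195.0245
5. ⊥bis P8·P3 via (17.855,6.255): [(12.4892, 12.5936) (0, 1.948) (0, 0) (23.1501, 0)]  |A|=157.9359
6. ⊥bis P8·P4 via (11.505,6.39): [(17.4006, 6.7917) (4.6644, 5.9239) (0, 1.948) (0, 0) (23.1501, 0)]  |A|=118.8579
7. ⊥bis P8·P5 via (7.825,1.65): [(17.4006, 6.7917) (8.3521, 6.1752) (7.6328, 0) (23.1501, 0)]  |A|=80.411
8. ⊥bis P8·P6 via (15.605,3.475): [(13.7259, 6.5413) (8.3521, 6.1752) (7.6328, 0) (17.7345, 0)]  |A|=49.4998
9. ⊥bis P8·P7 via (15.655,4.515): [(13.7259, 6.5413) (8.3521, 6.1752) (7.6328, 0) (17.7345, 0)]  |A|=49.4998
10. canonical 4-gon: [(13.7259, 6.5413) (8.3521, 6.1752) (7.6328, 0) (17.7345, 0)]
11. shoelace: 49.4998

Area of P8's cell: 49.4998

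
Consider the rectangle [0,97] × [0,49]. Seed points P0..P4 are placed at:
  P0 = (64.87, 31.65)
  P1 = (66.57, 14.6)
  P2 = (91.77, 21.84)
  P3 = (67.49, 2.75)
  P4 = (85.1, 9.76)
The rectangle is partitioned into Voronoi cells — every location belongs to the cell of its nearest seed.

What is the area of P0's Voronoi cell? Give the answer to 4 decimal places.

Area of P0's cell: 2323.1920

1. box [0,97]×[0,49]: [(0, 0) (97, 0) (97, 49) (0, 49)]
2. ⊥bis P0·P1 via (65.72,23.125): [(0, 16.5723) (97, 26.2438) (97, 49) (0, 49)]  |A|=2676.4192
3. ⊥bis P0·P2 via (78.32,26.745): [(0, 16.5723) (77.4255, 24.2921) (86.436, 49) (0, 49)]  |A|=2323.192
4. ⊥bis P0·P3 via (66.18,17.2): [(0, 16.5723) (77.4255, 24.2921) (86.436, 49) (0, 49)]  |A|=2323.192
5. ⊥bis P0·P4 via (74.985,20.705): [(0, 16.5723) (77.4255, 24.2921) (86.436, 49) (0, 49)]  |A|=2323.192
6. canonical 4-gon: [(0, 16.5723) (77.4255, 24.2921) (86.436, 49) (0, 49)]
7. shoelace: 2323.192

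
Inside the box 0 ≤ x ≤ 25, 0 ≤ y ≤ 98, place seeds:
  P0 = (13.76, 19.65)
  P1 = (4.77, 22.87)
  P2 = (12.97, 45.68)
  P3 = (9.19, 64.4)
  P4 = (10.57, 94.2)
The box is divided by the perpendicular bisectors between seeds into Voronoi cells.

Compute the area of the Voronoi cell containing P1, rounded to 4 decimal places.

Area of P1's cell: 277.0182

1. box [0,25]×[0,98]: [(0, 0) (25, 0) (25, 98) (0, 98)]
2. ⊥bis P1·P0 via (9.265,21.26): [(0, 0) (1.6502, 0) (25, 65.1909) (25, 98) (0, 98)]  |A|=1688.9017
3. ⊥bis P1·P2 via (8.87,34.275): [(0, 37.4637) (0, 0) (1.6502, 0) (13.3498, 32.6645)]  |A|=277.0182
4. ⊥bis P1·P3 via (6.98,43.635): [(0, 37.4637) (0, 0) (1.6502, 0) (13.3498, 32.6645)]  |A|=277.0182
5. ⊥bis P1·P4 via (7.67,58.535): [(0, 37.4637) (0, 0) (1.6502, 0) (13.3498, 32.6645)]  |A|=277.0182
6. canonical 4-gon: [(0, 37.4637) (0, 0) (1.6502, 0) (13.3498, 32.6645)]
7. shoelace: 277.0182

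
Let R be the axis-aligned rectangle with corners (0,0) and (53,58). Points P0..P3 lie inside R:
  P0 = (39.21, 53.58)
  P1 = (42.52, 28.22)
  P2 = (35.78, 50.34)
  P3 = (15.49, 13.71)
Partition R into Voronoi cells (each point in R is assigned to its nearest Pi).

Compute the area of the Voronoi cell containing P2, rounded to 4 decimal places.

1. box [0,53]×[0,58]: [(0, 0) (53, 0) (53, 58) (0, 58)]
2. ⊥bis P2·P0 via (37.495,51.96): [(0, 0) (53, 0) (53, 35.5458) (31.7896, 58) (0, 58)]  |A|=2835.868
3. ⊥bis P2·P1 via (39.15,39.28): [(0, 27.3509) (47.1655, 41.7224) (31.7896, 58) (0, 58)]  |A|=981.5199
4. ⊥bis P2·P3 via (25.635,32.025): [(0, 46.2247) (21.9815, 34.0487) (47.1655, 41.7224) (31.7896, 58) (0, 58)]  |A|=774.0832
5. canonical 5-gon: [(0, 46.2247) (21.9815, 34.0487) (47.1655, 41.7224) (31.7896, 58) (0, 58)]
6. shoelace: 774.0832

Area of P2's cell: 774.0832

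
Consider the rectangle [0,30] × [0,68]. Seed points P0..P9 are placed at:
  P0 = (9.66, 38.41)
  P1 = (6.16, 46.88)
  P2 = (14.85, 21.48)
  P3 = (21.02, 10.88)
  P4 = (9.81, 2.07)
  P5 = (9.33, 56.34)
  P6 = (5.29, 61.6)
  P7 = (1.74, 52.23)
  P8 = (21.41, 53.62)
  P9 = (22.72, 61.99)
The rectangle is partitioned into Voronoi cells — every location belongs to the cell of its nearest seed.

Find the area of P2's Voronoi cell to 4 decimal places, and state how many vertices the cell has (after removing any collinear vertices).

1. box [0,30]×[0,68]: [(0, 0) (30, 0) (30, 68) (0, 68)]
2. ⊥bis P2·P0 via (12.255,29.945): [(0, 26.1882) (0, 0) (30, 0) (30, 35.3848)]  |A|=923.5949
3. ⊥bis P2·P1 via (10.505,34.18): [(0, 26.1882) (0, 0) (30, 0) (30, 35.3848)]  |A|=923.5949
4. ⊥bis P2·P3 via (17.935,16.18): [(0, 26.1882) (0, 5.7405) (30, 23.2027) (30, 35.3848)]  |A|=489.4467
5. ⊥bis P2·P4 via (12.33,11.775): [(0, 26.1882) (0, 14.9766) (10.9727, 12.1274) (30, 23.2027) (30, 35.3848)]  |A|=438.7739
6. ⊥bis P2·P5 via (12.09,38.91): [(0, 26.1882) (0, 14.9766) (10.9727, 12.1274) (30, 23.2027) (30, 35.3848)]  |A|=438.7739
7. ⊥bis P2·P6 via (10.07,41.54): [(0, 26.1882) (0, 14.9766) (10.9727, 12.1274) (30, 23.2027) (30, 35.3848)]  |A|=438.7739
8. ⊥bis P2·P7 via (8.295,36.855): [(0, 26.1882) (0, 14.9766) (10.9727, 12.1274) (30, 23.2027) (30, 35.3848)]  |A|=438.7739
9. ⊥bis P2·P8 via (18.13,37.55): [(29.4956, 35.2302) (0, 26.1882) (0, 14.9766) (10.9727, 12.1274) (30, 23.2027) (30, 35.1272)]  |A|=438.7089
10. ⊥bis P2·P9 via (18.785,41.735): [(29.4956, 35.2302) (0, 26.1882) (0, 14.9766) (10.9727, 12.1274) (30, 23.2027) (30, 35.1272)]  |A|=438.7089
11. canonical 6-gon: [(29.4956, 35.2302) (0, 26.1882) (0, 14.9766) (10.9727, 12.1274) (30, 23.2027) (30, 35.1272)]
12. shoelace: 438.7089

Area of P2's cell: 438.7089 (6 vertices)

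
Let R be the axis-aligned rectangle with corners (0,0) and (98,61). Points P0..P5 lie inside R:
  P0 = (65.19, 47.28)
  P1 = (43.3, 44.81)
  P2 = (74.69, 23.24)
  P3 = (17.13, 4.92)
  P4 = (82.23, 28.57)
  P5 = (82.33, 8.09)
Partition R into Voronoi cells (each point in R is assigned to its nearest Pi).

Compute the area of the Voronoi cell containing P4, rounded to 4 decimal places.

Area of P4's cell: 677.8558

1. box [0,98]×[0,61]: [(0, 0) (98, 0) (98, 61) (0, 61)]
2. ⊥bis P4·P0 via (73.71,37.925): [(32.0682, 0) (98, 0) (98, 60.0469)]  |A|=1979.5024
3. ⊥bis P4·P1 via (62.765,36.69): [(56.8898, 22.6061) (47.4594, 0) (98, 0) (98, 60.0469)]  |A|=1805.5342
4. ⊥bis P4·P2 via (78.46,25.905): [(71.4306, 35.849) (96.7722, 0) (98, 0) (98, 60.0469)]  |A|=819.7145
5. ⊥bis P4·P3 via (49.68,16.745): [(71.4306, 35.849) (96.7722, 0) (98, 0) (98, 60.0469)]  |A|=819.7145
6. ⊥bis P4·P5 via (82.28,18.33): [(71.4306, 35.849) (83.8095, 18.3375) (98, 18.4068) (98, 60.0469)]  |A|=677.8558
7. canonical 4-gon: [(71.4306, 35.849) (83.8095, 18.3375) (98, 18.4068) (98, 60.0469)]
8. shoelace: 677.8558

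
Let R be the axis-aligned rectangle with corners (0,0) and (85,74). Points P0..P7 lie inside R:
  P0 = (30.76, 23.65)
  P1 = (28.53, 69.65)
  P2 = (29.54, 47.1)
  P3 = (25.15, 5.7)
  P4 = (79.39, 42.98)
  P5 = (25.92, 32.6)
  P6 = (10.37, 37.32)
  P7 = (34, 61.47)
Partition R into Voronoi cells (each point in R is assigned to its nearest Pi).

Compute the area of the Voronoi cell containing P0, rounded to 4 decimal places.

Area of P0's cell: 904.2523

1. box [0,85]×[0,74]: [(0, 0) (85, 0) (85, 74) (0, 74)]
2. ⊥bis P0·P1 via (29.645,46.65): [(0, 45.2129) (0, 0) (85, 0) (85, 49.3335)]  |A|=4018.221
3. ⊥bis P0·P2 via (30.15,35.375): [(0, 33.8064) (0, 0) (85, 0) (85, 38.2286)]  |A|=3061.4889
4. ⊥bis P0·P3 via (27.955,14.675): [(0, 33.8064) (0, 23.4119) (74.9098, 0) (85, 0) (85, 38.2286)]  |A|=2184.5985
5. ⊥bis P0·P4 via (55.075,33.315): [(53.7678, 36.6037) (0, 33.8064) (0, 23.4119) (67.3823, 2.3526)]  |A|=1290.0483
6. ⊥bis P0·P5 via (28.34,28.125): [(53.7678, 36.6037) (42.9809, 36.0425) (12.437, 19.5249) (67.3823, 2.3526)]  |A|=904.589
7. ⊥bis P0·P6 via (20.565,30.485): [(53.7678, 36.6037) (42.9809, 36.0425) (13.6608, 20.1867) (13.0819, 19.3234) (67.3823, 2.3526)]  |A|=904.2523
8. ⊥bis P0·P7 via (32.38,42.56): [(53.7678, 36.6037) (42.9809, 36.0425) (13.6608, 20.1867) (13.0819, 19.3234) (67.3823, 2.3526)]  |A|=904.2523
9. canonical 5-gon: [(53.7678, 36.6037) (42.9809, 36.0425) (13.6608, 20.1867) (13.0819, 19.3234) (67.3823, 2.3526)]
10. shoelace: 904.2523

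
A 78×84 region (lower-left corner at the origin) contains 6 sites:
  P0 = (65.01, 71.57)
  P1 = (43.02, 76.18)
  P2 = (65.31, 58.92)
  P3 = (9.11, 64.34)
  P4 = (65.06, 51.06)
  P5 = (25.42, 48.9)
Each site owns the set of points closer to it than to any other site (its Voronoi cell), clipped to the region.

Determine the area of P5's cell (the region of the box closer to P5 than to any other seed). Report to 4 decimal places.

1. box [0,78]×[0,84]: [(0, 0) (78, 0) (78, 84) (0, 84)]
2. ⊥bis P5·P0 via (45.215,60.235): [(0, 0) (78, 0) (78, 2.9806) (31.6067, 84) (0, 84)]  |A|=4672.6205
3. ⊥bis P5·P1 via (34.22,62.54): [(0, 0) (78, 0) (78, 2.9806) (49.5635, 52.641) (0.957, 84) (0, 84)]  |A|=4192.0481
4. ⊥bis P5·P2 via (45.365,53.91): [(0, 0) (58.9067, 0) (44.9334, 55.6281) (0.957, 84) (0, 84)]  |A|=3539.214
5. ⊥bis P5·P3 via (17.265,56.62): [(0, 38.3822) (0, 0) (58.9067, 0) (44.9334, 55.6281) (27.1731, 67.0864)]  |A|=2911.3319
6. ⊥bis P5·P4 via (45.24,49.98): [(0, 38.3822) (0, 0) (47.9634, 0) (44.9322, 55.6289) (27.1731, 67.0864)]  |A|=2606.9221
7. canonical 5-gon: [(0, 38.3822) (0, 0) (47.9634, 0) (44.9322, 55.6289) (27.1731, 67.0864)]
8. shoelace: 2606.9221

Area of P5's cell: 2606.9221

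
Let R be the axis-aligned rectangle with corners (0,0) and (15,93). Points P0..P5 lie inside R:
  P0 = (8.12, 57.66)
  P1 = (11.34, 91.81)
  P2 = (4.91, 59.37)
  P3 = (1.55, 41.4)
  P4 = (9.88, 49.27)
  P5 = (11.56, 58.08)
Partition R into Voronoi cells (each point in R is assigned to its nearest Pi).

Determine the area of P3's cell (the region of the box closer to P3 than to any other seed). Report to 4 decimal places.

Area of P3's cell: 651.5954

1. box [0,15]×[0,93]: [(0, 0) (15, 0) (15, 93) (0, 93)]
2. ⊥bis P3·P0 via (4.835,49.53): [(0, 51.4836) (0, 0) (15, 0) (15, 45.4227)]  |A|=726.7977
3. ⊥bis P3·P1 via (6.445,66.605): [(0, 51.4836) (0, 0) (15, 0) (15, 45.4227)]  |A|=726.7977
4. ⊥bis P3·P2 via (3.23,50.385): [(2.2788, 50.5629) (0, 50.9889) (0, 0) (15, 0) (15, 45.4227)]  |A|=726.2341
5. ⊥bis P3·P4 via (5.715,45.335): [(0.4534, 50.9042) (0, 50.9889) (0, 0) (15, 0) (15, 35.5073)]  |A|=651.5954
6. ⊥bis P3·P5 via (6.555,49.74): [(0.4534, 50.9042) (0, 50.9889) (0, 0) (15, 0) (15, 35.5073)]  |A|=651.5954
7. canonical 5-gon: [(0.4534, 50.9042) (0, 50.9889) (0, 0) (15, 0) (15, 35.5073)]
8. shoelace: 651.5954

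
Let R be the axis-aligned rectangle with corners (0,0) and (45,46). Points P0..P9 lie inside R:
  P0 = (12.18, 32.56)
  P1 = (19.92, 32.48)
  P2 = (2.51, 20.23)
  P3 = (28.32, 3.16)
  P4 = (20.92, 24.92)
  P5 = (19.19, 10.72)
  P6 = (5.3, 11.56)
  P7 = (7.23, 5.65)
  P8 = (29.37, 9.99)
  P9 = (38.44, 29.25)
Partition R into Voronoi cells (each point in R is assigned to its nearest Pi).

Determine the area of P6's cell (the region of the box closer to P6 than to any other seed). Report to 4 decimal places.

Area of P6's cell: 100.2697

1. box [0,45]×[0,46]: [(0, 0) (45, 0) (45, 46) (0, 46)]
2. ⊥bis P6·P0 via (8.74,22.06): [(0, 24.9234) (0, 0) (45, 0) (45, 10.1805)]  |A|=789.8383
3. ⊥bis P6·P1 via (12.61,22.02): [(15.9176, 19.7085) (0, 24.9234) (0, 0) (44.1188, 0)]  |A|=633.1173
4. ⊥bis P6·P2 via (3.905,15.895): [(15.9176, 19.7085) (15.8373, 19.7348) (0, 14.6384) (0, 0) (44.1188, 0)]  |A|=551.674
5. ⊥bis P6·P3 via (16.81,7.36): [(20.219, 16.7024) (15.9176, 19.7085) (15.8373, 19.7348) (0, 14.6384) (0, 0) (14.1243, 0)]  |A|=301.1843
6. ⊥bis P6·P4 via (13.11,18.24): [(18.4864, 11.9541) (12.6961, 18.724) (0, 14.6384) (0, 0) (14.1243, 0)]  |A|=274.531
7. ⊥bis P6·P5 via (12.245,11.14): [(12.7031, 18.7157) (12.6961, 18.724) (0, 14.6384) (0, 0) (11.5713, 0)]  |A|=201.3261
8. ⊥bis P6·P7 via (6.265,8.605): [(12.2091, 10.5461) (12.7031, 18.7157) (12.6961, 18.724) (0, 14.6384) (0, 6.5591)]  |A|=100.2697
9. ⊥bis P6·P8 via (17.335,10.775): [(12.2091, 10.5461) (12.7031, 18.7157) (12.6961, 18.724) (0, 14.6384) (0, 6.5591)]  |A|=100.2697
10. ⊥bis P6·P9 via (21.87,20.405): [(12.2091, 10.5461) (12.7031, 18.7157) (12.6961, 18.724) (0, 14.6384) (0, 6.5591)]  |A|=100.2697
11. canonical 5-gon: [(12.2091, 10.5461) (12.7031, 18.7157) (12.6961, 18.724) (0, 14.6384) (0, 6.5591)]
12. shoelace: 100.2697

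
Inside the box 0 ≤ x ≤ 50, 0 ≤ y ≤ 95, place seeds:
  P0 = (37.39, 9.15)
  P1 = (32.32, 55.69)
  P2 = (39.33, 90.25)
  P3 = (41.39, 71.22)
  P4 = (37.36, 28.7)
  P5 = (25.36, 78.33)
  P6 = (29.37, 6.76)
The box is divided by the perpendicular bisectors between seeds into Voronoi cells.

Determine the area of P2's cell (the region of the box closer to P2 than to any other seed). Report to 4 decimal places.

1. box [0,50]×[0,95]: [(0, 0) (50, 0) (50, 95) (0, 95)]
2. ⊥bis P2·P0 via (38.36,49.7): [(0, 50.6176) (50, 49.4216) (50, 95) (0, 95)]  |A|=2249.0207
3. ⊥bis P2·P1 via (35.825,72.97): [(0, 80.2366) (50, 70.0948) (50, 95) (0, 95)]  |A|=991.7152
4. ⊥bis P2·P3 via (40.36,80.735): [(0, 80.2366) (12.4421, 77.7129) (50, 81.7785) (50, 95) (0, 95)]  |A|=772.3071
5. ⊥bis P2·P4 via (38.345,59.475): [(0, 80.2366) (12.4421, 77.7129) (50, 81.7785) (50, 95) (0, 95)]  |A|=772.3071
6. ⊥bis P2·P5 via (32.345,84.29): [(35.7996, 80.2413) (50, 81.7785) (50, 95) (23.2066, 95)]  |A|=291.5927
7. ⊥bis P2·P6 via (34.35,48.505): [(35.7996, 80.2413) (50, 81.7785) (50, 95) (23.2066, 95)]  |A|=291.5927
8. canonical 4-gon: [(35.7996, 80.2413) (50, 81.7785) (50, 95) (23.2066, 95)]
9. shoelace: 291.5927

Area of P2's cell: 291.5927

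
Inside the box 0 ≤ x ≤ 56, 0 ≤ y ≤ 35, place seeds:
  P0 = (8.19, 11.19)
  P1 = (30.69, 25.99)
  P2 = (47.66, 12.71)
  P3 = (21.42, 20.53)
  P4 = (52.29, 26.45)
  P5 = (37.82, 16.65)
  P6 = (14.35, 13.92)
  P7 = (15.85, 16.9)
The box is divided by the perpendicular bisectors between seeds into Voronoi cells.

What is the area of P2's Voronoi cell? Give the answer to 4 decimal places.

1. box [0,56]×[0,35]: [(0, 0) (56, 0) (56, 35) (0, 35)]
2. ⊥bis P2·P0 via (27.925,11.95): [(28.3852, 0) (56, 0) (56, 35) (27.0373, 35)]  |A|=990.1056
3. ⊥bis P2·P1 via (39.175,19.35): [(28.181, 5.3012) (28.3852, 0) (56, 0) (56, 35) (51.422, 35)]  |A|=628.0083
4. ⊥bis P2·P3 via (34.54,16.62): [(33.0032, 11.4633) (29.5869, 0) (56, 0) (56, 35) (51.422, 35)]  |A|=607.7096
5. ⊥bis P2·P4 via (49.975,19.58): [(41.5711, 22.4119) (33.0032, 11.4633) (29.5869, 0) (56, 0) (56, 17.5497)]  |A|=453.0015
6. ⊥bis P2·P5 via (42.74,14.68): [(45.3289, 21.1456) (36.862, 0) (56, 0) (56, 17.5497)]  |A|=295.9798
7. ⊥bis P2·P6 via (31.005,13.315): [(45.3289, 21.1456) (36.862, 0) (56, 0) (56, 17.5497)]  |A|=295.9798
8. ⊥bis P2·P7 via (31.755,14.805): [(45.3289, 21.1456) (36.862, 0) (56, 0) (56, 17.5497)]  |A|=295.9798
9. canonical 4-gon: [(45.3289, 21.1456) (36.862, 0) (56, 0) (56, 17.5497)]
10. shoelace: 295.9798

Area of P2's cell: 295.9798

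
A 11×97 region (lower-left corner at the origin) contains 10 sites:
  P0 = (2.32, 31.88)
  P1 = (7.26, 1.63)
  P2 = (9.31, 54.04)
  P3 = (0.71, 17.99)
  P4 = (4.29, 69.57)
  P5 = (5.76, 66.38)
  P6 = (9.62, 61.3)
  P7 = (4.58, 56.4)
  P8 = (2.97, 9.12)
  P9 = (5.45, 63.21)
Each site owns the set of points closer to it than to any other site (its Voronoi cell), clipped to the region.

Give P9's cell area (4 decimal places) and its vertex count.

Area of P9's cell: 37.3022 (4 vertices)

1. box [0,11]×[0,97]: [(0, 0) (11, 0) (11, 97) (0, 97)]
2. ⊥bis P9·P0 via (3.885,47.545): [(0, 47.9331) (11, 46.8342) (11, 97) (0, 97)]  |A|=545.7798
3. ⊥bis P9·P1 via (6.355,32.42): [(0, 47.9331) (11, 46.8342) (11, 97) (0, 97)]  |A|=545.7798
4. ⊥bis P9·P2 via (7.38,58.625): [(0, 55.5185) (11, 60.1488) (11, 97) (0, 97)]  |A|=430.83
5. ⊥bis P9·P3 via (3.08,40.6): [(0, 55.5185) (11, 60.1488) (11, 97) (0, 97)]  |A|=430.83
6. ⊥bis P9·P4 via (4.87,66.39): [(0, 65.5018) (0, 55.5185) (11, 60.1488) (11, 67.5081)]  |A|=95.384
7. ⊥bis P9·P5 via (5.605,64.795): [(0, 65.3431) (0, 55.5185) (11, 60.1488) (11, 64.2674)]  |A|=76.6879
8. ⊥bis P9·P6 via (7.535,62.255): [(8.5658, 64.5055) (0, 65.3431) (0, 55.5185) (5.5122, 57.8388)]  |A|=56.9094
9. ⊥bis P9·P7 via (5.015,59.805): [(6.3355, 59.6363) (8.5658, 64.5055) (0, 65.3431) (0, 60.4457)]  |A|=37.3022
10. ⊥bis P9·P8 via (4.21,36.165): [(6.3355, 59.6363) (8.5658, 64.5055) (0, 65.3431) (0, 60.4457)]  |A|=37.3022
11. canonical 4-gon: [(6.3355, 59.6363) (8.5658, 64.5055) (0, 65.3431) (0, 60.4457)]
12. shoelace: 37.3022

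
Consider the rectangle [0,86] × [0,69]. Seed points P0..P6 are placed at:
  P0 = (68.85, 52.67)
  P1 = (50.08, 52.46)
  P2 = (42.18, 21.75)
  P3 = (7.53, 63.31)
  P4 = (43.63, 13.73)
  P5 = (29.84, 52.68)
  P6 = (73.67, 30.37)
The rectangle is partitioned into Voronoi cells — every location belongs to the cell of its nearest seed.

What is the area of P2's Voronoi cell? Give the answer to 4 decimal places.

1. box [0,86]×[0,69]: [(0, 0) (86, 0) (86, 69) (0, 69)]
2. ⊥bis P2·P0 via (55.515,37.21): [(0, 0) (86, 0) (86, 10.9152) (18.6591, 69) (0, 69)]  |A|=3978.259
3. ⊥bis P2·P1 via (46.13,37.105): [(0, 48.9717) (0, 0) (86, 0) (86, 10.9152) (59.677, 33.6201)]  |A|=3050.5671
4. ⊥bis P2·P3 via (24.855,42.53): [(24.8989, 42.5666) (0, 21.8075) (0, 0) (86, 0) (86, 10.9152) (59.677, 33.6201)]  |A|=2712.388
5. ⊥bis P2·P4 via (42.905,17.74): [(24.8989, 42.5666) (0, 21.8075) (0, 9.9829) (71.991, 22.9987) (59.677, 33.6201)]  |A|=1287.6509
6. ⊥bis P2·P5 via (36.01,37.215): [(39.8096, 38.7309) (2.3937, 23.8033) (0, 21.8075) (0, 9.9829) (71.991, 22.9987) (59.677, 33.6201)]  |A|=1104.6024
7. ⊥bis P2·P6 via (57.925,26.06): [(55.566, 34.6776) (39.8096, 38.7309) (2.3937, 23.8033) (0, 21.8075) (0, 9.9829) (59.3868, 20.7199)]  |A|=996.9653
8. canonical 6-gon: [(55.566, 34.6776) (39.8096, 38.7309) (2.3937, 23.8033) (0, 21.8075) (0, 9.9829) (59.3868, 20.7199)]
9. shoelace: 996.9653

Area of P2's cell: 996.9653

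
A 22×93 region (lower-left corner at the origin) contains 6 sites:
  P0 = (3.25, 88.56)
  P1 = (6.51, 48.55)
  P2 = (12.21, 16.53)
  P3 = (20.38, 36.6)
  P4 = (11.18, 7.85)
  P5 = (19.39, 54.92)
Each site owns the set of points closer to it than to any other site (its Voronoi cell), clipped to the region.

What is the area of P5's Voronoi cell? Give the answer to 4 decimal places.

Area of P5's cell: 339.6716

1. box [0,22]×[0,93]: [(0, 0) (22, 0) (22, 93) (0, 93)]
2. ⊥bis P5·P0 via (11.32,71.74): [(0, 66.3088) (0, 0) (22, 0) (22, 76.8641)]  |A|=1574.9023
3. ⊥bis P5·P1 via (12.95,51.735): [(4.641, 68.5355) (22, 33.4361) (22, 76.8641)]  |A|=376.9325
4. ⊥bis P5·P2 via (15.8,35.725): [(4.641, 68.5355) (21.3845, 34.6805) (22, 34.5654) (22, 76.8641)]  |A|=376.585
5. ⊥bis P5·P3 via (19.885,45.76): [(4.641, 68.5355) (16.0086, 45.5505) (22, 45.8743) (22, 76.8641)]  |A|=339.6716
6. ⊥bis P5·P4 via (15.285,31.385): [(4.641, 68.5355) (16.0086, 45.5505) (22, 45.8743) (22, 76.8641)]  |A|=339.6716
7. canonical 4-gon: [(4.641, 68.5355) (16.0086, 45.5505) (22, 45.8743) (22, 76.8641)]
8. shoelace: 339.6716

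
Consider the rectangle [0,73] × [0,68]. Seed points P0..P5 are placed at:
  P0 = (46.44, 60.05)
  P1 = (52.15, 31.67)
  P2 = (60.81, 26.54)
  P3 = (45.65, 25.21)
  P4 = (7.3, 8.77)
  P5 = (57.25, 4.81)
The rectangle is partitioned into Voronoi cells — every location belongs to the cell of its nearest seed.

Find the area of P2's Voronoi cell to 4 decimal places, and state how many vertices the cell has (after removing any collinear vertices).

Area of P2's cell: 485.0336 (5 vertices)

1. box [0,73]×[0,68]: [(0, 0) (73, 0) (73, 68) (0, 68)]
2. ⊥bis P2·P0 via (53.625,43.295): [(0, 20.2991) (0, 0) (73, 0) (73, 51.6035)]  |A|=2624.4474
3. ⊥bis P2·P1 via (56.48,29.105): [(68.7205, 49.7684) (39.2388, 0) (73, 0) (73, 51.6035)]  |A|=950.5371
4. ⊥bis P2·P3 via (53.23,25.875): [(68.7205, 49.7684) (53.4024, 23.9097) (55.5, 0) (73, 0) (73, 51.6035)]  |A|=756.1367
5. ⊥bis P2·P4 via (34.055,17.655): [(68.7205, 49.7684) (53.4024, 23.9097) (55.5, 0) (73, 0) (73, 51.6035)]  |A|=756.1367
6. ⊥bis P2·P5 via (59.03,15.675): [(68.7205, 49.7684) (53.4024, 23.9097) (54.0533, 16.4903) (73, 13.3863) (73, 51.6035)]  |A|=485.0336
7. canonical 5-gon: [(68.7205, 49.7684) (53.4024, 23.9097) (54.0533, 16.4903) (73, 13.3863) (73, 51.6035)]
8. shoelace: 485.0336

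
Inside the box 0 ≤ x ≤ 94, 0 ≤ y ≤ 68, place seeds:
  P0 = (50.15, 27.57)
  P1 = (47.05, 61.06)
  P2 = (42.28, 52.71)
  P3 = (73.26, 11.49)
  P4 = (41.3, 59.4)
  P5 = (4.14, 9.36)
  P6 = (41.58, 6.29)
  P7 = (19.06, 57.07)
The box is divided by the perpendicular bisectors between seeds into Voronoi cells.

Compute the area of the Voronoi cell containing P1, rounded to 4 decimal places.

1. box [0,94]×[0,68]: [(0, 0) (94, 0) (94, 68) (0, 68)]
2. ⊥bis P1·P0 via (48.6,44.315): [(0, 39.8163) (94, 48.5174) (94, 68) (0, 68)]  |A|=2240.3118
3. ⊥bis P1·P2 via (44.665,56.885): [(64.1495, 45.7543) (94, 48.5174) (94, 68) (25.2079, 68)]  |A|=1055.9447
4. ⊥bis P1·P3 via (60.155,36.275): [(64.1495, 45.7543) (81.0398, 47.3178) (94, 54.1704) (94, 68) (25.2079, 68)]  |A|=1019.3127
5. ⊥bis P1·P4 via (44.175,60.23): [(45.2346, 56.5596) (64.1495, 45.7543) (81.0398, 47.3178) (94, 54.1704) (94, 68) (41.9318, 68)]  |A|=923.6485
6. ⊥bis P1·P5 via (25.595,35.21): [(45.2346, 56.5596) (64.1495, 45.7543) (81.0398, 47.3178) (94, 54.1704) (94, 68) (41.9318, 68)]  |A|=923.6485
7. ⊥bis P1·P6 via (44.315,33.675): [(45.2346, 56.5596) (64.1495, 45.7543) (81.0398, 47.3178) (94, 54.1704) (94, 68) (41.9318, 68)]  |A|=923.6485
8. ⊥bis P1·P7 via (33.055,59.065): [(45.2346, 56.5596) (64.1495, 45.7543) (81.0398, 47.3178) (94, 54.1704) (94, 68) (41.9318, 68)]  |A|=923.6485
9. canonical 6-gon: [(45.2346, 56.5596) (64.1495, 45.7543) (81.0398, 47.3178) (94, 54.1704) (94, 68) (41.9318, 68)]
10. shoelace: 923.6485

Area of P1's cell: 923.6485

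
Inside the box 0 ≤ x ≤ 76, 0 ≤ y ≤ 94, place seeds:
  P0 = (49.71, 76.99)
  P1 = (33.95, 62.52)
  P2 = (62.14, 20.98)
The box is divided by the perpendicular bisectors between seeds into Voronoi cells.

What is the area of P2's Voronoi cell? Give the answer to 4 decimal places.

1. box [0,76]×[0,94]: [(0, 0) (76, 0) (76, 94) (0, 94)]
2. ⊥bis P2·P0 via (55.925,48.985): [(0, 36.5739) (0, 0) (76, 0) (76, 53.4401)]  |A|=3420.532
3. ⊥bis P2·P1 via (48.045,41.75): [(60.0578, 49.9022) (0, 9.1456) (0, 0) (76, 0) (76, 53.4401)]  |A|=2596.8899
4. canonical 5-gon: [(60.0578, 49.9022) (0, 9.1456) (0, 0) (76, 0) (76, 53.4401)]
5. shoelace: 2596.8899

Area of P2's cell: 2596.8899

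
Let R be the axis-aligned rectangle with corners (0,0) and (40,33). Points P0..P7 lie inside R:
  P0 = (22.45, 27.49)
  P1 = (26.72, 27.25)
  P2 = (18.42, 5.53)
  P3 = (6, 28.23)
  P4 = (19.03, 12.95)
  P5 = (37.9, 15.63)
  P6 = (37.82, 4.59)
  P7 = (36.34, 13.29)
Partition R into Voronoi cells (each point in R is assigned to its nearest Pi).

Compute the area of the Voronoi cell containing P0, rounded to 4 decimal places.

1. box [0,40]×[0,33]: [(0, 0) (40, 0) (40, 33) (0, 33)]
2. ⊥bis P0·P1 via (24.585,27.37): [(0, 0) (23.0466, 0) (24.9014, 33) (0, 33)]  |A|=791.1433
3. ⊥bis P0·P2 via (20.435,16.51): [(0, 20.2601) (23.9385, 15.8671) (24.9014, 33) (0, 33)]  |A|=365.8038
4. ⊥bis P0·P3 via (14.225,27.86): [(13.7694, 17.7332) (23.9385, 15.8671) (24.9014, 33) (14.4562, 33)]  |A|=167.7435
5. ⊥bis P0·P4 via (20.74,20.22): [(13.9531, 21.8164) (24.1382, 19.4207) (24.9014, 33) (14.4562, 33)]  |A|=128.4751
6. ⊥bis P0·P5 via (30.175,21.56): [(13.9531, 21.8164) (24.1382, 19.4207) (24.9014, 33) (14.4562, 33)]  |A|=128.4751
7. ⊥bis P0·P6 via (30.135,16.04): [(13.9531, 21.8164) (24.1382, 19.4207) (24.9014, 33) (14.4562, 33)]  |A|=128.4751
8. ⊥bis P0·P7 via (29.395,20.39): [(13.9531, 21.8164) (24.1382, 19.4207) (24.9014, 33) (14.4562, 33)]  |A|=128.4751
9. canonical 4-gon: [(13.9531, 21.8164) (24.1382, 19.4207) (24.9014, 33) (14.4562, 33)]
10. shoelace: 128.4751

Area of P0's cell: 128.4751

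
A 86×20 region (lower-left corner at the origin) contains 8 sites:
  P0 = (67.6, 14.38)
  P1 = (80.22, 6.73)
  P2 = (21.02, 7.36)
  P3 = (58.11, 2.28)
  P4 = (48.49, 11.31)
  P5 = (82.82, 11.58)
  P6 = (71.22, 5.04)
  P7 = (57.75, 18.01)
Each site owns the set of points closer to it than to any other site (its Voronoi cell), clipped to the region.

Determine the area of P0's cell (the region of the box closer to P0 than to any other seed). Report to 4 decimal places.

Area of P0's cell: 140.6187

1. box [0,86]×[0,20]: [(0, 0) (86, 0) (86, 20) (0, 20)]
2. ⊥bis P0·P1 via (73.91,10.555): [(0, 0) (67.5118, 0) (79.6354, 20) (0, 20)]  |A|=1471.4714
3. ⊥bis P0·P2 via (44.31,10.87): [(45.9482, 0) (67.5118, 0) (79.6354, 20) (42.934, 20)]  |A|=582.6491
4. ⊥bis P0·P3 via (62.855,8.33): [(69.4336, 3.1704) (79.6354, 20) (47.9754, 20)]  |A|=266.4118
5. ⊥bis P0·P4 via (58.045,12.845): [(58.1815, 11.9954) (69.4336, 3.1704) (79.6354, 20) (56.8956, 20)]  |A|=230.7109
6. ⊥bis P0·P5 via (75.21,12.98): [(58.1815, 11.9954) (69.4336, 3.1704) (75.1359, 12.5774) (76.5015, 20) (56.8956, 20)]  |A|=219.08
7. ⊥bis P0·P6 via (69.41,9.71): [(58.1815, 11.9954) (63.8454, 7.5533) (74.6224, 11.7302) (75.1359, 12.5774) (76.5015, 20) (56.8956, 20)]  |A|=183.792
8. ⊥bis P0·P7 via (62.675,16.195): [(60.4668, 10.2031) (63.8454, 7.5533) (74.6224, 11.7302) (75.1359, 12.5774) (76.5015, 20) (64.0772, 20)]  |A|=140.6187
9. canonical 6-gon: [(60.4668, 10.2031) (63.8454, 7.5533) (74.6224, 11.7302) (75.1359, 12.5774) (76.5015, 20) (64.0772, 20)]
10. shoelace: 140.6187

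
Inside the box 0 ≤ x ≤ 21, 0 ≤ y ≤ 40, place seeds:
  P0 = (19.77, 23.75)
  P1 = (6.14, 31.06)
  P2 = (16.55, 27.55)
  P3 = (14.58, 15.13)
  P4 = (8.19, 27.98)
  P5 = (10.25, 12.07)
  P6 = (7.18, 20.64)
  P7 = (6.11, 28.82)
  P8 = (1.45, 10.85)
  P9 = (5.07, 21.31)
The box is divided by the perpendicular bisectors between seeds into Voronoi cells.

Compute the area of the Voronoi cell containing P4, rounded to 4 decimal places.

1. box [0,21]×[0,40]: [(0, 0) (21, 0) (21, 40) (0, 40)]
2. ⊥bis P4·P0 via (13.98,25.865): [(0, 0) (4.5319, 0) (19.1433, 40) (0, 40)]  |A|=473.5041
3. ⊥bis P4·P1 via (7.165,29.52): [(0, 24.7511) (0, 0) (4.5319, 0) (17.9332, 36.6871)]  |A|=305.0638
4. ⊥bis P4·P2 via (12.37,27.765): [(12.648, 33.1694) (0, 24.7511) (0, 0) (4.5319, 0) (11.9924, 20.4238)]  |A|=272.5355
5. ⊥bis P4·P3 via (11.385,21.555): [(12.0681, 21.8947) (12.648, 33.1694) (0, 24.7511) (0, 15.8935)]  |A|=122.3071
6. ⊥bis P4·P5 via (9.22,20.025): [(7.9873, 19.8654) (12.0681, 21.8947) (12.648, 33.1694) (0, 24.7511) (0, 18.8312)]  |A|=110.575
7. ⊥bis P4·P6 via (7.685,24.31): [(12.1606, 23.6941) (12.648, 33.1694) (0.7674, 25.2619)]  |A|=54.3586
8. ⊥bis P4·P7 via (7.15,28.4): [(5.6134, 24.5951) (12.1606, 23.6941) (12.648, 33.1694) (7.7631, 29.9181)]  |A|=40.7444
9. ⊥bis P4·P8 via (4.82,19.415): [(5.6134, 24.5951) (12.1606, 23.6941) (12.648, 33.1694) (7.7631, 29.9181)]  |A|=40.7444
10. ⊥bis P4·P9 via (6.63,24.645): [(5.7919, 25.037) (7.205, 24.3761) (12.1606, 23.6941) (12.648, 33.1694) (7.7631, 29.9181)]  |A|=40.3731
11. canonical 5-gon: [(5.7919, 25.037) (7.205, 24.3761) (12.1606, 23.6941) (12.648, 33.1694) (7.7631, 29.9181)]
12. shoelace: 40.3731

Area of P4's cell: 40.3731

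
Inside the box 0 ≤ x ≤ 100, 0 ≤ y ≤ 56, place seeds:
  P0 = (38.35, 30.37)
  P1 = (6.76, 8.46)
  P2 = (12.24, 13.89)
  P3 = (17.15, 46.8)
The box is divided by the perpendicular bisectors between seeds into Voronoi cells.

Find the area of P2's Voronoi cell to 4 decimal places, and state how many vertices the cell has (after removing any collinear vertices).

1. box [0,100]×[0,56]: [(0, 0) (100, 0) (100, 56) (0, 56)]
2. ⊥bis P2·P0 via (25.295,22.13): [(0, 0) (39.2629, 0) (3.9171, 56) (0, 56)]  |A|=1209.0399
3. ⊥bis P2·P1 via (9.5,11.175): [(0, 20.7625) (20.573, 0) (39.2629, 0) (3.9171, 56) (0, 56)]  |A|=995.4663
4. ⊥bis P2·P3 via (14.695,30.345): [(0, 32.5374) (0, 20.7625) (20.573, 0) (39.2629, 0) (20.6728, 29.4531)]  |A|=700.9545
5. canonical 5-gon: [(0, 32.5374) (0, 20.7625) (20.573, 0) (39.2629, 0) (20.6728, 29.4531)]
6. shoelace: 700.9545

Area of P2's cell: 700.9545 (5 vertices)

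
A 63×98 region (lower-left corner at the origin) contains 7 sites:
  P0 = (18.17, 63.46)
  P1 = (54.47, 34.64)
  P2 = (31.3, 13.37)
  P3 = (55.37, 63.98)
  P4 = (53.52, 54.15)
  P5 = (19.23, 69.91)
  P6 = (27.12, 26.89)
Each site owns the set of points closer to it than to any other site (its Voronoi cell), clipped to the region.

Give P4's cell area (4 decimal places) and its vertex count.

Area of P4's cell: 447.8388 (5 vertices)

1. box [0,63]×[0,98]: [(0, 0) (63, 0) (63, 98) (0, 98)]
2. ⊥bis P4·P0 via (35.845,58.805): [(20.3577, 0) (63, 0) (63, 98) (46.1676, 98)]  |A|=2914.2561
3. ⊥bis P4·P1 via (53.995,44.395): [(31.7648, 43.3125) (63, 44.8335) (63, 98) (46.1676, 98)]  |A|=1290.5926
4. ⊥bis P4·P2 via (42.41,33.76): [(31.7648, 43.3125) (63, 44.8335) (63, 98) (46.1676, 98)]  |A|=1290.5926
5. ⊥bis P4·P3 via (54.445,59.065): [(36.7886, 62.3879) (31.7648, 43.3125) (63, 44.8335) (63, 57.455)]  |A|=459.5042
6. ⊥bis P4·P5 via (36.375,62.03): [(36.7886, 62.3879) (31.7648, 43.3125) (63, 44.8335) (63, 57.455)]  |A|=459.5042
7. ⊥bis P4·P6 via (40.32,40.52): [(36.7886, 62.3879) (32.9174, 47.689) (37.165, 43.5755) (63, 44.8335) (63, 57.455)]  |A|=447.8388
8. canonical 5-gon: [(36.7886, 62.3879) (32.9174, 47.689) (37.165, 43.5755) (63, 44.8335) (63, 57.455)]
9. shoelace: 447.8388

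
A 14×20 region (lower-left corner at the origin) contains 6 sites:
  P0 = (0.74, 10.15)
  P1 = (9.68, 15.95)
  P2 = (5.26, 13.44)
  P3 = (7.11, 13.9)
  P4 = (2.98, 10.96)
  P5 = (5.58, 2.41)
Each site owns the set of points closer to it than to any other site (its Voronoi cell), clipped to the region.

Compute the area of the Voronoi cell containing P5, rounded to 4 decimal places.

Area of P5's cell: 96.1798

1. box [0,14]×[0,20]: [(0, 0) (14, 0) (14, 20) (0, 20)]
2. ⊥bis P5·P0 via (3.16,6.28): [(0, 4.304) (0, 0) (14, 0) (14, 13.0585)]  |A|=121.5374
3. ⊥bis P5·P1 via (7.63,9.18): [(7.7429, 9.1458) (0, 4.304) (0, 0) (14, 0) (14, 7.2511)]  |A|=103.3688
4. ⊥bis P5·P2 via (5.42,7.925): [(11.219, 8.0932) (5.8087, 7.9363) (0, 4.304) (0, 0) (14, 0) (14, 7.2511)]  |A|=100.2486
5. ⊥bis P5·P3 via (6.345,8.155): [(7.5978, 7.9882) (5.8087, 7.9363) (0, 4.304) (0, 0) (14, 0) (14, 7.1357)]  |A|=98.2082
6. ⊥bis P5·P4 via (4.28,6.685): [(8.2708, 7.8986) (3.3605, 6.4054) (0, 4.304) (0, 0) (14, 0) (14, 7.1357)]  |A|=96.1798
7. canonical 6-gon: [(8.2708, 7.8986) (3.3605, 6.4054) (0, 4.304) (0, 0) (14, 0) (14, 7.1357)]
8. shoelace: 96.1798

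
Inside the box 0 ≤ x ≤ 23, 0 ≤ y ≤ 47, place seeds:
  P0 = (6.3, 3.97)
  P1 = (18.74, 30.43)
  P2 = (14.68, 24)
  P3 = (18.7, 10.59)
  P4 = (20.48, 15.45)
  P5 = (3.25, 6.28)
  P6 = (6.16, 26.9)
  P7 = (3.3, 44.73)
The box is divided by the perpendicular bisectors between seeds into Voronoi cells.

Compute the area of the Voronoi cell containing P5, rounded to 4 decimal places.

1. box [0,23]×[0,47]: [(0, 0) (23, 0) (23, 47) (0, 47)]
2. ⊥bis P5·P0 via (4.775,5.125): [(0, 0) (0.8934, 0) (23, 29.1883) (23, 47) (0, 47)]  |A|=758.3735
3. ⊥bis P5·P1 via (10.995,18.355): [(0, 25.4073) (0, 0) (0.8934, 0) (13.5526, 16.7145)]  |A|=179.6345
4. ⊥bis P5·P2 via (8.965,15.14): [(0, 20.9227) (0, 0) (0.8934, 0) (11.2459, 13.6688)]  |A|=123.7531
5. ⊥bis P5·P3 via (10.975,8.435): [(9.1352, 15.0302) (0, 20.9227) (0, 0) (0.8934, 0) (9.9809, 11.9986)]  |A|=121.1294
6. ⊥bis P5·P4 via (11.865,10.865): [(9.1352, 15.0302) (0, 20.9227) (0, 0) (0.8934, 0) (9.9809, 11.9986)]  |A|=121.1294
7. ⊥bis P5·P6 via (4.705,16.59): [(9.1352, 15.0302) (7.2806, 16.2265) (0, 17.254) (0, 0) (0.8934, 0) (9.9809, 11.9986)]  |A|=107.7742
8. ⊥bis P5·P7 via (3.275,25.505): [(9.1352, 15.0302) (7.2806, 16.2265) (0, 17.254) (0, 0) (0.8934, 0) (9.9809, 11.9986)]  |A|=107.7742
9. canonical 6-gon: [(9.1352, 15.0302) (7.2806, 16.2265) (0, 17.254) (0, 0) (0.8934, 0) (9.9809, 11.9986)]
10. shoelace: 107.7742

Area of P5's cell: 107.7742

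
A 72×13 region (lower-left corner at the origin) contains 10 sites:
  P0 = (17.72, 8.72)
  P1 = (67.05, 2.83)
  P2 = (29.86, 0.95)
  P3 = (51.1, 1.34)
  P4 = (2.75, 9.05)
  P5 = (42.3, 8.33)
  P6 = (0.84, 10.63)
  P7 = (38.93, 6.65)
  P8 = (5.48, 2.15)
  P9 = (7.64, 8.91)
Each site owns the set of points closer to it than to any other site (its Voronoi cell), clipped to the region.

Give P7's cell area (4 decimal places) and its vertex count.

1. box [0,72]×[0,13]: [(0, 0) (72, 0) (72, 13) (0, 13)]
2. ⊥bis P7·P0 via (28.325,7.685): [(27.575, 0) (72, 0) (72, 13) (28.8437, 13)]  |A|=569.2785
3. ⊥bis P7·P1 via (52.99,4.74): [(27.575, 0) (52.3461, 0) (54.1121, 13) (28.8437, 13)]  |A|=325.2566
4. ⊥bis P7·P2 via (34.395,3.8): [(28.8127, 12.6826) (36.7831, 0) (52.3461, 0) (54.1121, 13) (28.8437, 13)]  |A|=266.865
5. ⊥bis P7·P3 via (45.015,3.995): [(28.8127, 12.6826) (36.7831, 0) (43.2719, 0) (48.9441, 13) (28.8437, 13)]  |A|=174.2906
6. ⊥bis P7·P4 via (20.84,7.85): [(28.8127, 12.6826) (36.7831, 0) (43.2719, 0) (48.9441, 13) (28.8437, 13)]  |A|=174.2906
7. ⊥bis P7·P5 via (40.615,7.49): [(28.8127, 12.6826) (36.7831, 0) (43.2719, 0) (43.7746, 1.1521) (37.8682, 13) (28.8437, 13)]  |A|=108.6774
8. ⊥bis P7·P6 via (19.885,8.64): [(28.8127, 12.6826) (36.7831, 0) (43.2719, 0) (43.7746, 1.1521) (37.8682, 13) (28.8437, 13)]  |A|=108.6774
9. ⊥bis P7·P8 via (22.205,4.4): [(28.8127, 12.6826) (36.7831, 0) (43.2719, 0) (43.7746, 1.1521) (37.8682, 13) (28.8437, 13)]  |A|=108.6774
10. ⊥bis P7·P9 via (23.285,7.78): [(28.8127, 12.6826) (36.7831, 0) (43.2719, 0) (43.7746, 1.1521) (37.8682, 13) (28.8437, 13)]  |A|=108.6774
11. canonical 6-gon: [(28.8127, 12.6826) (36.7831, 0) (43.2719, 0) (43.7746, 1.1521) (37.8682, 13) (28.8437, 13)]
12. shoelace: 108.6774

Area of P7's cell: 108.6774 (6 vertices)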